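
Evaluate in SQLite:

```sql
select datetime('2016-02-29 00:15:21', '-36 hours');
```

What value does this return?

2016-02-27 12:15:21

-36 hours from 2016-02-29 00:15:21 is 2016-02-27 12:15:21 (crosses midnight).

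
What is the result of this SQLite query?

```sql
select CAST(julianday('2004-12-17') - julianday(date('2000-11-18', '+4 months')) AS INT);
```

Adding +4 months to 2000-11-18 gives 2001-03-18.
13 days remain in March 2001 after the 18th (31 − 18).
Full months from April 2001 through November 2004 contribute their day counts.
Then 17 days into December 2004.
Total: 13 + 30 + 31 + 30 + 31 + 31 + 30 + 31 + 30 + 31 + 31 + 28 + 31 + 30 + 31 + 30 + 31 + 31 + 30 + 31 + 30 + 31 + 31 + 28 + 31 + 30 + 31 + 30 + 31 + 31 + 30 + 31 + 30 + 31 + 31 + 29 + 31 + 30 + 31 + 30 + 31 + 31 + 30 + 31 + 30 + 17 = 1370.

1370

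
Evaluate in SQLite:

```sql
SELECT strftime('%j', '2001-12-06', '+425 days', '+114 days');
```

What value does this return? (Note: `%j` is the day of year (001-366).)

First apply '+425 days', '+114 days': 2001-12-06 → 2003-05-29.
Day-of-year for 2003-05-29: days since 2003-01-01 inclusive = 149, zero-padded to 149.

149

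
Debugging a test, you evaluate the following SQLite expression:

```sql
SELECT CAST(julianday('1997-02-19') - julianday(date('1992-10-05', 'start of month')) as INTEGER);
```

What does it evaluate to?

`start of month` rewinds 1992-10-05 to 1992-10-01.
30 days remain in October 1992 after the 1st (31 − 1).
Full months from November 1992 through January 1997 contribute their day counts.
Then 19 days into February 1997.
Total: 30 + 30 + 31 + 31 + 28 + 31 + 30 + 31 + 30 + 31 + 31 + 30 + 31 + 30 + 31 + 31 + 28 + 31 + 30 + 31 + 30 + 31 + 31 + 30 + 31 + 30 + 31 + 31 + 28 + 31 + 30 + 31 + 30 + 31 + 31 + 30 + 31 + 30 + 31 + 31 + 29 + 31 + 30 + 31 + 30 + 31 + 31 + 30 + 31 + 30 + 31 + 31 + 19 = 1602.

1602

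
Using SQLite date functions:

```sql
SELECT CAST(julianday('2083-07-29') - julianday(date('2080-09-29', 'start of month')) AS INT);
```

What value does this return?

1061

`start of month` rewinds 2080-09-29 to 2080-09-01.
29 days remain in September 2080 after the 1st (30 − 1).
Full months from October 2080 through June 2083 contribute their day counts.
Then 29 days into July 2083.
Total: 29 + 31 + 30 + 31 + 31 + 28 + 31 + 30 + 31 + 30 + 31 + 31 + 30 + 31 + 30 + 31 + 31 + 28 + 31 + 30 + 31 + 30 + 31 + 31 + 30 + 31 + 30 + 31 + 31 + 28 + 31 + 30 + 31 + 30 + 29 = 1061.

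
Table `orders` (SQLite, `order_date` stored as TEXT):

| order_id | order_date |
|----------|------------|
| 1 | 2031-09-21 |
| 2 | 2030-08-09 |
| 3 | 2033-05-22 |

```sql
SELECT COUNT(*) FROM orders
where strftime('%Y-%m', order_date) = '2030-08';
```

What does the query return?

Rows with year-month 2030-08: 2030-08-09 → 1.

1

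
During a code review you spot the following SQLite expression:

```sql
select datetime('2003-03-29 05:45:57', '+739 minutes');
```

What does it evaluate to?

739 minutes = 12h 19m; +739 minutes from 2003-03-29 05:45:57 is 2003-03-29 18:04:57.

2003-03-29 18:04:57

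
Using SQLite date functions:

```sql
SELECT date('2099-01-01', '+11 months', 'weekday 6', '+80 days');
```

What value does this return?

Adding +11 months to 2099-01-01 gives 2099-12-01.
`weekday 6` advances to the next Saturday; 2099-12-01 is a Tuesday, so it moves forward to 2099-12-05.
Applying '+80 days' to 2099-12-05: counting 80 days forward gives 2100-02-23.

2100-02-23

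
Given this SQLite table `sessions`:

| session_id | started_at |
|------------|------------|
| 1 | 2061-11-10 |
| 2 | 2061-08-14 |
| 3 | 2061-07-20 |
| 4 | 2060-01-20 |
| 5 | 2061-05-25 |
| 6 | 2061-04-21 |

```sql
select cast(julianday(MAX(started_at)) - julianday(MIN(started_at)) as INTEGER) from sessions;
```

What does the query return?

MIN = 2060-01-20, MAX = 2061-11-10.
11 days remain in January 2060 after the 20th (31 − 20).
Full months from February 2060 through October 2061 contribute their day counts.
Then 10 days into November 2061.
Total: 11 + 29 + 31 + 30 + 31 + 30 + 31 + 31 + 30 + 31 + 30 + 31 + 31 + 28 + 31 + 30 + 31 + 30 + 31 + 31 + 30 + 31 + 10 = 660.

660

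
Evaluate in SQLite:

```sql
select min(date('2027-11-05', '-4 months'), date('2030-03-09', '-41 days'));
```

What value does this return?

date('2027-11-05', '-4 months') → 2027-07-05.
date('2030-03-09', '-41 days') → 2030-01-27.
Earlier of the two is 2027-07-05.

2027-07-05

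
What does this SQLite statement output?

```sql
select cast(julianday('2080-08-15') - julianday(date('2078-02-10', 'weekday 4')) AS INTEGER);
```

`weekday 4` advances to the next Thursday; 2078-02-10 is already a Thursday, so it stays at 2078-02-10.
18 days remain in February 2078 after the 10th (28 − 10).
Full months from March 2078 through July 2080 contribute their day counts.
Then 15 days into August 2080.
Total: 18 + 31 + 30 + 31 + 30 + 31 + 31 + 30 + 31 + 30 + 31 + 31 + 28 + 31 + 30 + 31 + 30 + 31 + 31 + 30 + 31 + 30 + 31 + 31 + 29 + 31 + 30 + 31 + 30 + 31 + 15 = 917.

917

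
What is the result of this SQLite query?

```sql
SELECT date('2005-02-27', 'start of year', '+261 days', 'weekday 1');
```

`start of year` rewinds 2005-02-27 to 2005-01-01.
Applying '+261 days' to 2005-01-01: counting 261 days forward gives 2005-09-19.
`weekday 1` advances to the next Monday; 2005-09-19 is already a Monday, so it stays at 2005-09-19.

2005-09-19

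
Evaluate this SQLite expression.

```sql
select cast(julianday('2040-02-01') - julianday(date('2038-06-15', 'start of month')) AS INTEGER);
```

`start of month` rewinds 2038-06-15 to 2038-06-01.
29 days remain in June 2038 after the 1st (30 − 1).
Full months from July 2038 through January 2040 contribute their day counts.
Then 1 day into February 2040.
Total: 29 + 31 + 31 + 30 + 31 + 30 + 31 + 31 + 28 + 31 + 30 + 31 + 30 + 31 + 31 + 30 + 31 + 30 + 31 + 31 + 1 = 610.

610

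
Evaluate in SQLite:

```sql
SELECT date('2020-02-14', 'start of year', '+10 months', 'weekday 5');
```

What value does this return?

2020-11-06

`start of year` rewinds 2020-02-14 to 2020-01-01.
Adding +10 months to 2020-01-01 gives 2020-11-01.
`weekday 5` advances to the next Friday; 2020-11-01 is a Sunday, so it moves forward to 2020-11-06.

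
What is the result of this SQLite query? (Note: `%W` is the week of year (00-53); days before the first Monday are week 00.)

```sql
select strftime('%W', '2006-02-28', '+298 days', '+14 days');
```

First apply '+298 days', '+14 days': 2006-02-28 → 2007-01-06.
2007-01-06 is a Saturday. SQLite's %W counts Mondays since the year started; the result is 01.

01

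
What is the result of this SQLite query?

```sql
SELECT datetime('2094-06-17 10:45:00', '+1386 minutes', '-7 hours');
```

2094-06-18 02:51:00

1386 minutes = 23h 6m; +1386 minutes from 2094-06-17 10:45:00 is 2094-06-18 09:51:00 (crosses midnight).
-7 hours from 2094-06-18 09:51:00 is 2094-06-18 02:51:00.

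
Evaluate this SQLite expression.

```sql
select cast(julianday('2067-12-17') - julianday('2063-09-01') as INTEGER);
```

29 days remain in September 2063 after the 1st (30 − 1).
Full months from October 2063 through November 2067 contribute their day counts.
Then 17 days into December 2067.
Total: 29 + 31 + 30 + 31 + 31 + 29 + 31 + 30 + 31 + 30 + 31 + 31 + 30 + 31 + 30 + 31 + 31 + 28 + 31 + 30 + 31 + 30 + 31 + 31 + 30 + 31 + 30 + 31 + 31 + 28 + 31 + 30 + 31 + 30 + 31 + 31 + 30 + 31 + 30 + 31 + 31 + 28 + 31 + 30 + 31 + 30 + 31 + 31 + 30 + 31 + 30 + 17 = 1568.

1568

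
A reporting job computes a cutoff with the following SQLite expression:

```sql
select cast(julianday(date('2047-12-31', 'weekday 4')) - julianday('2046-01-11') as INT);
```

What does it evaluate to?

721

`weekday 4` advances to the next Thursday; 2047-12-31 is a Tuesday, so it moves forward to 2048-01-02.
20 days remain in January 2046 after the 11th (31 − 11).
Full months from February 2046 through December 2047 contribute their day counts.
Then 2 days into January 2048.
Total: 20 + 28 + 31 + 30 + 31 + 30 + 31 + 31 + 30 + 31 + 30 + 31 + 31 + 28 + 31 + 30 + 31 + 30 + 31 + 31 + 30 + 31 + 30 + 31 + 2 = 721.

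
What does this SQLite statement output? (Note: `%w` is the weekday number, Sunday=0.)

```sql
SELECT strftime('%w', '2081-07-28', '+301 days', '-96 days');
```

First apply '+301 days', '-96 days': 2081-07-28 → 2082-02-18.
2082-02-18 is a Wednesday; with Sunday=0 that is 3.

3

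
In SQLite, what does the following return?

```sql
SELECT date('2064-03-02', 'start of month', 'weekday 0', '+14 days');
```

2064-03-16

`start of month` rewinds 2064-03-02 to 2064-03-01.
`weekday 0` advances to the next Sunday; 2064-03-01 is a Saturday, so it moves forward to 2064-03-02.
Advancing 14 more days within March lands on 2064-03-16.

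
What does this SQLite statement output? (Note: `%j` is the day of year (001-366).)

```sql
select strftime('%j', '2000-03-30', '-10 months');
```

First apply '-10 months': 2000-03-30 → 1999-05-30.
Day-of-year for 1999-05-30: days since 1999-01-01 inclusive = 150, zero-padded to 150.

150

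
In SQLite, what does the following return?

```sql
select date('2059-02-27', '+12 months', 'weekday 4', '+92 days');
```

Adding +12 months to 2059-02-27 gives 2060-02-27.
`weekday 4` advances to the next Thursday; 2060-02-27 is a Friday, so it moves forward to 2060-03-04.
Applying '+92 days' to 2060-03-04: counting 92 days forward gives 2060-06-04.

2060-06-04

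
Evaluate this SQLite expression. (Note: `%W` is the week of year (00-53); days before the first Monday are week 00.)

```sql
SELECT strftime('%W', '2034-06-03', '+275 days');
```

10

First apply '+275 days': 2034-06-03 → 2035-03-05.
2035-03-05 is a Monday. SQLite's %W counts Mondays since the year started; the result is 10.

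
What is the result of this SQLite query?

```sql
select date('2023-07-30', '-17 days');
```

Going back 17 days within July lands on 2023-07-13.

2023-07-13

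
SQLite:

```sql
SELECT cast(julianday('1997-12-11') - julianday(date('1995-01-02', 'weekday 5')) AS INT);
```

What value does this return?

`weekday 5` advances to the next Friday; 1995-01-02 is a Monday, so it moves forward to 1995-01-06.
25 days remain in January 1995 after the 6th (31 − 6).
Full months from February 1995 through November 1997 contribute their day counts.
Then 11 days into December 1997.
Total: 25 + 28 + 31 + 30 + 31 + 30 + 31 + 31 + 30 + 31 + 30 + 31 + 31 + 29 + 31 + 30 + 31 + 30 + 31 + 31 + 30 + 31 + 30 + 31 + 31 + 28 + 31 + 30 + 31 + 30 + 31 + 31 + 30 + 31 + 30 + 11 = 1070.

1070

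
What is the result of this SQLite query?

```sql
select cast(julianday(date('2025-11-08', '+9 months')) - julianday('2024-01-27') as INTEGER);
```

Adding +9 months to 2025-11-08 gives 2026-08-08.
4 days remain in January 2024 after the 27th (31 − 27).
Full months from February 2024 through July 2026 contribute their day counts.
Then 8 days into August 2026.
Total: 4 + 29 + 31 + 30 + 31 + 30 + 31 + 31 + 30 + 31 + 30 + 31 + 31 + 28 + 31 + 30 + 31 + 30 + 31 + 31 + 30 + 31 + 30 + 31 + 31 + 28 + 31 + 30 + 31 + 30 + 31 + 8 = 924.

924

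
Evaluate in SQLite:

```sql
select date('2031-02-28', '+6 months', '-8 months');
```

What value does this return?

2030-12-28

Adding +6 months to 2031-02-28 gives 2031-08-28.
Adding -8 months to 2031-08-28 gives 2030-12-28.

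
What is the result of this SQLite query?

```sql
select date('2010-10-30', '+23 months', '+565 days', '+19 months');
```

2015-11-18

Adding +23 months to 2010-10-30 gives 2012-09-30.
Applying '+565 days' to 2012-09-30: counting 565 days forward gives 2014-04-18.
Adding +19 months to 2014-04-18 gives 2015-11-18.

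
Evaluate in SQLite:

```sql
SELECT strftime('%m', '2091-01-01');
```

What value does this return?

01

`%m` extracts the 2-digit month (01-12): 01.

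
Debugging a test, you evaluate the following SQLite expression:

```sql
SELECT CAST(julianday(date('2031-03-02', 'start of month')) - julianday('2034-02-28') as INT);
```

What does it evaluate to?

`start of month` rewinds 2031-03-02 to 2031-03-01.
30 days remain in March 2031 after the 1st (31 − 1).
Full months from April 2031 through January 2034 contribute their day counts.
Then 28 days into February 2034.
Total: 30 + 30 + 31 + 30 + 31 + 31 + 30 + 31 + 30 + 31 + 31 + 29 + 31 + 30 + 31 + 30 + 31 + 31 + 30 + 31 + 30 + 31 + 31 + 28 + 31 + 30 + 31 + 30 + 31 + 31 + 30 + 31 + 30 + 31 + 31 + 28 = 1095.
The subtraction is earlier − later, so the result is −1095 → -1095.

-1095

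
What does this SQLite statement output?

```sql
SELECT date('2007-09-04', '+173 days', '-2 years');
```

Applying '+173 days' to 2007-09-04: counting 173 days forward gives 2008-02-24.
Adding -2 years to 2008-02-24 gives 2006-02-24.

2006-02-24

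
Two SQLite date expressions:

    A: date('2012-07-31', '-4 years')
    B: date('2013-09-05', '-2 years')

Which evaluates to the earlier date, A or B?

A = 2008-07-31.
B = 2011-09-05.
A is earlier.

A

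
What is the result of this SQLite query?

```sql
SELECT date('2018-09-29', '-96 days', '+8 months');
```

2019-02-25

Applying '-96 days' to 2018-09-29: counting 96 days back gives 2018-06-25.
Adding +8 months to 2018-06-25 gives 2019-02-25.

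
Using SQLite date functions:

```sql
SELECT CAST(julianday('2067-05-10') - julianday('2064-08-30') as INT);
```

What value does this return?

1 day remains in August 2064 after the 30th (31 − 30).
Full months from September 2064 through April 2067 contribute their day counts.
Then 10 days into May 2067.
Total: 1 + 30 + 31 + 30 + 31 + 31 + 28 + 31 + 30 + 31 + 30 + 31 + 31 + 30 + 31 + 30 + 31 + 31 + 28 + 31 + 30 + 31 + 30 + 31 + 31 + 30 + 31 + 30 + 31 + 31 + 28 + 31 + 30 + 10 = 983.

983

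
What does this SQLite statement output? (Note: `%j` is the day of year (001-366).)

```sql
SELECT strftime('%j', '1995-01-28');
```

Day-of-year for 1995-01-28: days since 1995-01-01 inclusive = 28, zero-padded to 028.

028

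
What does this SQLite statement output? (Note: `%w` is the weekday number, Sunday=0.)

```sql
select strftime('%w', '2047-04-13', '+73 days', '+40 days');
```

0

First apply '+73 days', '+40 days': 2047-04-13 → 2047-08-04.
2047-08-04 is a Sunday; with Sunday=0 that is 0.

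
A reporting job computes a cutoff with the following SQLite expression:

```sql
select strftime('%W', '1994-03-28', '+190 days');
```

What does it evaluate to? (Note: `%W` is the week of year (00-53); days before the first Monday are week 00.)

First apply '+190 days': 1994-03-28 → 1994-10-04.
1994-10-04 is a Tuesday. SQLite's %W counts Mondays since the year started; the result is 40.

40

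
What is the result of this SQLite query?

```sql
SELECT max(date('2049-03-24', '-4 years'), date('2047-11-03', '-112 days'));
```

date('2049-03-24', '-4 years') → 2045-03-24.
date('2047-11-03', '-112 days') → 2047-07-14.
Later of the two is 2047-07-14.

2047-07-14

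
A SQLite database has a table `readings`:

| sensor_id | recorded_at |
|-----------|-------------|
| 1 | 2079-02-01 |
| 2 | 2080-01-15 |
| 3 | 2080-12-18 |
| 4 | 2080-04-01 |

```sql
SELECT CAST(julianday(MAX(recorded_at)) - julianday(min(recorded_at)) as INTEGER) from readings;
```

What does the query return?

MIN = 2079-02-01, MAX = 2080-12-18.
27 days remain in February 2079 after the 1st (28 − 1).
Full months from March 2079 through November 2080 contribute their day counts.
Then 18 days into December 2080.
Total: 27 + 31 + 30 + 31 + 30 + 31 + 31 + 30 + 31 + 30 + 31 + 31 + 29 + 31 + 30 + 31 + 30 + 31 + 31 + 30 + 31 + 30 + 18 = 686.

686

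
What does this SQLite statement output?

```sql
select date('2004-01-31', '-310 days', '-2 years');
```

2001-03-27

Applying '-310 days' to 2004-01-31: counting 310 days back gives 2003-03-27.
Adding -2 years to 2003-03-27 gives 2001-03-27.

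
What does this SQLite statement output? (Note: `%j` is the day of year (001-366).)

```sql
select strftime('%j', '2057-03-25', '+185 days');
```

First apply '+185 days': 2057-03-25 → 2057-09-26.
Day-of-year for 2057-09-26: days since 2057-01-01 inclusive = 269, zero-padded to 269.

269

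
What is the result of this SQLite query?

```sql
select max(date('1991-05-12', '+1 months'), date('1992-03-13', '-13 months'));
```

date('1991-05-12', '+1 months') → 1991-06-12.
date('1992-03-13', '-13 months') → 1991-02-13.
Later of the two is 1991-06-12.

1991-06-12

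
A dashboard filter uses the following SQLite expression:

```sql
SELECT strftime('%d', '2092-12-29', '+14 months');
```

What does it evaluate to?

01

First apply '+14 months': 2092-12-29 → 2094-03-01.
`%d` extracts the 2-digit day of month: 01.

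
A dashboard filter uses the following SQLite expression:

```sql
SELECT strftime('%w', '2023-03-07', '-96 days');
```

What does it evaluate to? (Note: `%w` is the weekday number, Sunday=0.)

First apply '-96 days': 2023-03-07 → 2022-12-01.
2022-12-01 is a Thursday; with Sunday=0 that is 4.

4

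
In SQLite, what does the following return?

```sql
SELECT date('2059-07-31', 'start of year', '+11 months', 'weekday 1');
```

2059-12-01

`start of year` rewinds 2059-07-31 to 2059-01-01.
Adding +11 months to 2059-01-01 gives 2059-12-01.
`weekday 1` advances to the next Monday; 2059-12-01 is already a Monday, so it stays at 2059-12-01.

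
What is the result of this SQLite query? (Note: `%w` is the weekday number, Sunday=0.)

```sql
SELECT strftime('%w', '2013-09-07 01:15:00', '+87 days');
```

2

First apply '+87 days': 2013-09-07 01:15:00 → 2013-12-03 01:15:00.
2013-12-03 is a Tuesday; with Sunday=0 that is 2.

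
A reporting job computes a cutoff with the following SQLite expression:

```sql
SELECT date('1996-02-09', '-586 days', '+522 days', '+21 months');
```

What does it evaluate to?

Applying '-586 days' to 1996-02-09: counting 586 days back gives 1994-07-03.
Applying '+522 days' to 1994-07-03: counting 522 days forward gives 1995-12-07.
Adding +21 months to 1995-12-07 gives 1997-09-07.

1997-09-07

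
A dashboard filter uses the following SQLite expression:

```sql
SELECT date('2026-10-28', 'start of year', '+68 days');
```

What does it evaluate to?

`start of year` rewinds 2026-10-28 to 2026-01-01.
Applying '+68 days' to 2026-01-01: counting 68 days forward gives 2026-03-10.

2026-03-10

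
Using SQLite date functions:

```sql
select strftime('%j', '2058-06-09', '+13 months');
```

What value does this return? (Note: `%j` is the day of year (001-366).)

190

First apply '+13 months': 2058-06-09 → 2059-07-09.
Day-of-year for 2059-07-09: days since 2059-01-01 inclusive = 190, zero-padded to 190.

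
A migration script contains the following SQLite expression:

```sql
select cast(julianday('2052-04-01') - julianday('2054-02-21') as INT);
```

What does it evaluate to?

29 days remain in April 2052 after the 1st (30 − 1).
Full months from May 2052 through January 2054 contribute their day counts.
Then 21 days into February 2054.
Total: 29 + 31 + 30 + 31 + 31 + 30 + 31 + 30 + 31 + 31 + 28 + 31 + 30 + 31 + 30 + 31 + 31 + 30 + 31 + 30 + 31 + 31 + 21 = 691.
The subtraction is earlier − later, so the result is −691 → -691.

-691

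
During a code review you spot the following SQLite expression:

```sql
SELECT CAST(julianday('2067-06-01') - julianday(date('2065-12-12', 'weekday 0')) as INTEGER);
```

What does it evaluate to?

`weekday 0` advances to the next Sunday; 2065-12-12 is a Saturday, so it moves forward to 2065-12-13.
18 days remain in December 2065 after the 13th (31 − 13).
Full months from January 2066 through May 2067 contribute their day counts.
Then 1 day into June 2067.
Total: 18 + 31 + 28 + 31 + 30 + 31 + 30 + 31 + 31 + 30 + 31 + 30 + 31 + 31 + 28 + 31 + 30 + 31 + 1 = 535.

535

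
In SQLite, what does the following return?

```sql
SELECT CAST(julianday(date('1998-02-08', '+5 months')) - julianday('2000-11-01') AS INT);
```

Adding +5 months to 1998-02-08 gives 1998-07-08.
23 days remain in July 1998 after the 8th (31 − 8).
Full months from August 1998 through October 2000 contribute their day counts.
Then 1 day into November 2000.
Total: 23 + 31 + 30 + 31 + 30 + 31 + 31 + 28 + 31 + 30 + 31 + 30 + 31 + 31 + 30 + 31 + 30 + 31 + 31 + 29 + 31 + 30 + 31 + 30 + 31 + 31 + 30 + 31 + 1 = 847.
The subtraction is earlier − later, so the result is −847 → -847.

-847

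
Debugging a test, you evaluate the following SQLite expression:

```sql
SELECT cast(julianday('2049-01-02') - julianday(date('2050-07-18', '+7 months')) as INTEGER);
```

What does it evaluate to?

Adding +7 months to 2050-07-18 gives 2051-02-18.
29 days remain in January 2049 after the 2nd (31 − 2).
Full months from February 2049 through January 2051 contribute their day counts.
Then 18 days into February 2051.
Total: 29 + 28 + 31 + 30 + 31 + 30 + 31 + 31 + 30 + 31 + 30 + 31 + 31 + 28 + 31 + 30 + 31 + 30 + 31 + 31 + 30 + 31 + 30 + 31 + 31 + 18 = 777.
The subtraction is earlier − later, so the result is −777 → -777.

-777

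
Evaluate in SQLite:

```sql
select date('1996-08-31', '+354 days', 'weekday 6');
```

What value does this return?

Applying '+354 days' to 1996-08-31: counting 354 days forward gives 1997-08-20.
`weekday 6` advances to the next Saturday; 1997-08-20 is a Wednesday, so it moves forward to 1997-08-23.

1997-08-23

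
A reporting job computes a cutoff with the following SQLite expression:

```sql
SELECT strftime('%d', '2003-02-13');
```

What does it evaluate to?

`%d` extracts the 2-digit day of month: 13.

13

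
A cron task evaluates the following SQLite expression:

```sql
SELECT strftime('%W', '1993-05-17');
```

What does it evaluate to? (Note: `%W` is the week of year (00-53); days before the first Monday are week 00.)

1993-05-17 is a Monday. SQLite's %W counts Mondays since the year started; the result is 20.

20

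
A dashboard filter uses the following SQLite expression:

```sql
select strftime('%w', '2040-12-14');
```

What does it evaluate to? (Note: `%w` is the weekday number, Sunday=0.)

2040-12-14 is a Friday; with Sunday=0 that is 5.

5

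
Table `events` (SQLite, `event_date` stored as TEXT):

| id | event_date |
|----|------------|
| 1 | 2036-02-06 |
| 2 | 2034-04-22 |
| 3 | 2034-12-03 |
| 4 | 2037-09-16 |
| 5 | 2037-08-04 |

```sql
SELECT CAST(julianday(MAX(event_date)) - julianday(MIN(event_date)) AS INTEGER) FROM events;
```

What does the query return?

MIN = 2034-04-22, MAX = 2037-09-16.
8 days remain in April 2034 after the 22nd (30 − 22).
Full months from May 2034 through August 2037 contribute their day counts.
Then 16 days into September 2037.
Total: 8 + 31 + 30 + 31 + 31 + 30 + 31 + 30 + 31 + 31 + 28 + 31 + 30 + 31 + 30 + 31 + 31 + 30 + 31 + 30 + 31 + 31 + 29 + 31 + 30 + 31 + 30 + 31 + 31 + 30 + 31 + 30 + 31 + 31 + 28 + 31 + 30 + 31 + 30 + 31 + 31 + 16 = 1243.

1243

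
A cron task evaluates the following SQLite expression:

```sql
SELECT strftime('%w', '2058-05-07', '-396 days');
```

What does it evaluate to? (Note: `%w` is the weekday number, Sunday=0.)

5

First apply '-396 days': 2058-05-07 → 2057-04-06.
2057-04-06 is a Friday; with Sunday=0 that is 5.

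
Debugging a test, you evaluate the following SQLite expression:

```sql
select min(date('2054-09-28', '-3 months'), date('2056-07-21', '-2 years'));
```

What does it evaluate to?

2054-06-28

date('2054-09-28', '-3 months') → 2054-06-28.
date('2056-07-21', '-2 years') → 2054-07-21.
Earlier of the two is 2054-06-28.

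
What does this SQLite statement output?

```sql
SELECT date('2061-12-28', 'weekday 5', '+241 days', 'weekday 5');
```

`weekday 5` advances to the next Friday; 2061-12-28 is a Wednesday, so it moves forward to 2061-12-30.
Applying '+241 days' to 2061-12-30: counting 241 days forward gives 2062-08-28.
`weekday 5` advances to the next Friday; 2062-08-28 is a Monday, so it moves forward to 2062-09-01.

2062-09-01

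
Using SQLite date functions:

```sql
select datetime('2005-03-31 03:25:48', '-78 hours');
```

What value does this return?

2005-03-27 21:25:48

-78 hours from 2005-03-31 03:25:48 is 2005-03-27 21:25:48 (crosses midnight).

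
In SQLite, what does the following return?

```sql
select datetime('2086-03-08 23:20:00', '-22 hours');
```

2086-03-08 01:20:00

-22 hours from 2086-03-08 23:20:00 is 2086-03-08 01:20:00.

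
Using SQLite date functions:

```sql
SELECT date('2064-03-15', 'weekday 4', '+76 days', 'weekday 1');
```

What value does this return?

2064-06-09

`weekday 4` advances to the next Thursday; 2064-03-15 is a Saturday, so it moves forward to 2064-03-20.
Applying '+76 days' to 2064-03-20: counting 76 days forward gives 2064-06-04.
`weekday 1` advances to the next Monday; 2064-06-04 is a Wednesday, so it moves forward to 2064-06-09.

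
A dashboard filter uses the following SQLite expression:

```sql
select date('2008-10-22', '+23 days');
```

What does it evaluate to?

2008-11-14

October 2008 has 31 days; 9 remain after the 22nd, so 10 days reach 2008-11-01.
Advancing 13 more days within November lands on 2008-11-14.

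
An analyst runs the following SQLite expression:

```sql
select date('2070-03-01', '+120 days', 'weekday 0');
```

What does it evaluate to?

2070-06-29

Applying '+120 days' to 2070-03-01: counting 120 days forward gives 2070-06-29.
`weekday 0` advances to the next Sunday; 2070-06-29 is already a Sunday, so it stays at 2070-06-29.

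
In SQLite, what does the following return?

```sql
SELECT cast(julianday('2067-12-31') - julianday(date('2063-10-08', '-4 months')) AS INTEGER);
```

1667

Adding -4 months to 2063-10-08 gives 2063-06-08.
22 days remain in June 2063 after the 8th (30 − 8).
Full months from July 2063 through November 2067 contribute their day counts.
Then 31 days into December 2067.
Total: 22 + 31 + 31 + 30 + 31 + 30 + 31 + 31 + 29 + 31 + 30 + 31 + 30 + 31 + 31 + 30 + 31 + 30 + 31 + 31 + 28 + 31 + 30 + 31 + 30 + 31 + 31 + 30 + 31 + 30 + 31 + 31 + 28 + 31 + 30 + 31 + 30 + 31 + 31 + 30 + 31 + 30 + 31 + 31 + 28 + 31 + 30 + 31 + 30 + 31 + 31 + 30 + 31 + 30 + 31 = 1667.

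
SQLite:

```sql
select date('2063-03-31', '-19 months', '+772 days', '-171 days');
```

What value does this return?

2063-04-24

Adding -19 months to 2063-03-31 gives 2061-08-31.
Applying '+772 days' to 2061-08-31: counting 772 days forward gives 2063-10-12.
Applying '-171 days' to 2063-10-12: counting 171 days back gives 2063-04-24.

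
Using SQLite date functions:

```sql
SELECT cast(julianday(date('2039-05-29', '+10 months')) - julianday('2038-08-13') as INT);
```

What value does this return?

Adding +10 months to 2039-05-29 gives 2040-03-29.
18 days remain in August 2038 after the 13th (31 − 13).
Full months from September 2038 through February 2040 contribute their day counts.
Then 29 days into March 2040.
Total: 18 + 30 + 31 + 30 + 31 + 31 + 28 + 31 + 30 + 31 + 30 + 31 + 31 + 30 + 31 + 30 + 31 + 31 + 29 + 29 = 594.

594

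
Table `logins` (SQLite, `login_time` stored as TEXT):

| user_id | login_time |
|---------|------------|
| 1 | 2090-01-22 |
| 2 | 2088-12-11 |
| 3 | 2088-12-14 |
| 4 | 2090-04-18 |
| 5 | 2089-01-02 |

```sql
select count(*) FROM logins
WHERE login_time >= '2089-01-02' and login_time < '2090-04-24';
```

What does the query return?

Rows in [2089-01-02, 2090-04-24): 2090-01-22, 2090-04-18, 2089-01-02 → 3 rows.

3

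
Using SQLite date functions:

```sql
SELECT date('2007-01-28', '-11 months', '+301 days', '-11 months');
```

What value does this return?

2006-01-26

Adding -11 months to 2007-01-28 gives 2006-02-28.
Applying '+301 days' to 2006-02-28: counting 301 days forward gives 2006-12-26.
Adding -11 months to 2006-12-26 gives 2006-01-26.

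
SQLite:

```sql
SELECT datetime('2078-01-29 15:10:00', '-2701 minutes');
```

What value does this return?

2078-01-27 18:09:00

2701 minutes = 45h 1m; -2701 minutes from 2078-01-29 15:10:00 is 2078-01-27 18:09:00 (crosses midnight).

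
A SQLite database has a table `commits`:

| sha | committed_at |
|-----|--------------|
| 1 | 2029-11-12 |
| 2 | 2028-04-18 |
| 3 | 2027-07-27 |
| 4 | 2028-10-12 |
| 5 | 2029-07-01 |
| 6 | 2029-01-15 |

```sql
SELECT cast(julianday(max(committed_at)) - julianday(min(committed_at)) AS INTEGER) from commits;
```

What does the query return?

839

MIN = 2027-07-27, MAX = 2029-11-12.
4 days remain in July 2027 after the 27th (31 − 27).
Full months from August 2027 through October 2029 contribute their day counts.
Then 12 days into November 2029.
Total: 4 + 31 + 30 + 31 + 30 + 31 + 31 + 29 + 31 + 30 + 31 + 30 + 31 + 31 + 30 + 31 + 30 + 31 + 31 + 28 + 31 + 30 + 31 + 30 + 31 + 31 + 30 + 31 + 12 = 839.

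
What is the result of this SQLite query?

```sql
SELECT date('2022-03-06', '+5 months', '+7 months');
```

Adding +5 months to 2022-03-06 gives 2022-08-06.
Adding +7 months to 2022-08-06 gives 2023-03-06.

2023-03-06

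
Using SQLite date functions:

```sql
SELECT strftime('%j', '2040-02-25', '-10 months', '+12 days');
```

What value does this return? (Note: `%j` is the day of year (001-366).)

127

First apply '-10 months', '+12 days': 2040-02-25 → 2039-05-07.
Day-of-year for 2039-05-07: days since 2039-01-01 inclusive = 127, zero-padded to 127.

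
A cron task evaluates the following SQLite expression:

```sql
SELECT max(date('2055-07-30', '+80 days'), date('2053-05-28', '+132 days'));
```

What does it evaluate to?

date('2055-07-30', '+80 days') → 2055-10-18.
date('2053-05-28', '+132 days') → 2053-10-07.
Later of the two is 2055-10-18.

2055-10-18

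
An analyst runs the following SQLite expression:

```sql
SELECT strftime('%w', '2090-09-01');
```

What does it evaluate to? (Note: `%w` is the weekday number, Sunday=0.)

2090-09-01 is a Friday; with Sunday=0 that is 5.

5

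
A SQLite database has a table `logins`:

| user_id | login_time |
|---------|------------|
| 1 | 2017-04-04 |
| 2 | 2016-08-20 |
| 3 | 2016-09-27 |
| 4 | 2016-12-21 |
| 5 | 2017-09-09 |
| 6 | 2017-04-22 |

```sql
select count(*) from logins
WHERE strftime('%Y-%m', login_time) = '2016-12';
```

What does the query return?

1

Rows with year-month 2016-12: 2016-12-21 → 1.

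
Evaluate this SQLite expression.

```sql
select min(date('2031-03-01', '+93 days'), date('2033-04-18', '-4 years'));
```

2029-04-18

date('2031-03-01', '+93 days') → 2031-06-02.
date('2033-04-18', '-4 years') → 2029-04-18.
Earlier of the two is 2029-04-18.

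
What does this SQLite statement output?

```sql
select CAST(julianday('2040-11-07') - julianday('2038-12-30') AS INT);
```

678

1 day remains in December 2038 after the 30th (31 − 30).
Full months from January 2039 through October 2040 contribute their day counts.
Then 7 days into November 2040.
Total: 1 + 31 + 28 + 31 + 30 + 31 + 30 + 31 + 31 + 30 + 31 + 30 + 31 + 31 + 29 + 31 + 30 + 31 + 30 + 31 + 31 + 30 + 31 + 7 = 678.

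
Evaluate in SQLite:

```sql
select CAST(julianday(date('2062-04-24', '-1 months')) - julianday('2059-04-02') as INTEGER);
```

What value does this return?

Adding -1 month to 2062-04-24 gives 2062-03-24.
28 days remain in April 2059 after the 2nd (30 − 2).
Full months from May 2059 through February 2062 contribute their day counts.
Then 24 days into March 2062.
Total: 28 + 31 + 30 + 31 + 31 + 30 + 31 + 30 + 31 + 31 + 29 + 31 + 30 + 31 + 30 + 31 + 31 + 30 + 31 + 30 + 31 + 31 + 28 + 31 + 30 + 31 + 30 + 31 + 31 + 30 + 31 + 30 + 31 + 31 + 28 + 24 = 1087.

1087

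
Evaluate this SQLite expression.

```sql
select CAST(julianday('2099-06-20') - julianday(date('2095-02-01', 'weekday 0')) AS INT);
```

`weekday 0` advances to the next Sunday; 2095-02-01 is a Tuesday, so it moves forward to 2095-02-06.
22 days remain in February 2095 after the 6th (28 − 6).
Full months from March 2095 through May 2099 contribute their day counts.
Then 20 days into June 2099.
Total: 22 + 31 + 30 + 31 + 30 + 31 + 31 + 30 + 31 + 30 + 31 + 31 + 29 + 31 + 30 + 31 + 30 + 31 + 31 + 30 + 31 + 30 + 31 + 31 + 28 + 31 + 30 + 31 + 30 + 31 + 31 + 30 + 31 + 30 + 31 + 31 + 28 + 31 + 30 + 31 + 30 + 31 + 31 + 30 + 31 + 30 + 31 + 31 + 28 + 31 + 30 + 31 + 20 = 1595.

1595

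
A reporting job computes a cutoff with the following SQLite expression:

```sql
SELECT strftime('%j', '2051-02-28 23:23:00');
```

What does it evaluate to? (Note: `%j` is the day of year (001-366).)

Day-of-year for 2051-02-28: days since 2051-01-01 inclusive = 59, zero-padded to 059.

059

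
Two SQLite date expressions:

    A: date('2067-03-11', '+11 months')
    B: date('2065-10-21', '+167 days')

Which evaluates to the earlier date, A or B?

A = 2068-02-11.
B = 2066-04-06.
B is earlier.

B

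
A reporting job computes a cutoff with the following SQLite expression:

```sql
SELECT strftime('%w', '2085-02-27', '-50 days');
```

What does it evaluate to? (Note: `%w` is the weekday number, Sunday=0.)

First apply '-50 days': 2085-02-27 → 2085-01-08.
2085-01-08 is a Monday; with Sunday=0 that is 1.

1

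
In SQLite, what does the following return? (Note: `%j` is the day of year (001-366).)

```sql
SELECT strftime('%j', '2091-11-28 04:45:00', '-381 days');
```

First apply '-381 days': 2091-11-28 04:45:00 → 2090-11-12 04:45:00.
Day-of-year for 2090-11-12: days since 2090-01-01 inclusive = 316, zero-padded to 316.

316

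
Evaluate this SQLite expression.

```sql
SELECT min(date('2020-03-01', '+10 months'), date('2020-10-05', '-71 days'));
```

date('2020-03-01', '+10 months') → 2021-01-01.
date('2020-10-05', '-71 days') → 2020-07-26.
Earlier of the two is 2020-07-26.

2020-07-26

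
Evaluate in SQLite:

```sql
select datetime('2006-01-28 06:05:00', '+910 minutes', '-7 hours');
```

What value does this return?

910 minutes = 15h 10m; +910 minutes from 2006-01-28 06:05:00 is 2006-01-28 21:15:00.
-7 hours from 2006-01-28 21:15:00 is 2006-01-28 14:15:00.

2006-01-28 14:15:00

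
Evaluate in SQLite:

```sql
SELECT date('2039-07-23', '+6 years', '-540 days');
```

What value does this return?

Adding +6 years to 2039-07-23 gives 2045-07-23.
Applying '-540 days' to 2045-07-23: counting 540 days back gives 2044-01-30.

2044-01-30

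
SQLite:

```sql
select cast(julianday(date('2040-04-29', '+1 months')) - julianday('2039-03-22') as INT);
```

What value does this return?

434

Adding +1 month to 2040-04-29 gives 2040-05-29.
9 days remain in March 2039 after the 22nd (31 − 22).
Full months from April 2039 through April 2040 contribute their day counts.
Then 29 days into May 2040.
Total: 9 + 30 + 31 + 30 + 31 + 31 + 30 + 31 + 30 + 31 + 31 + 29 + 31 + 30 + 29 = 434.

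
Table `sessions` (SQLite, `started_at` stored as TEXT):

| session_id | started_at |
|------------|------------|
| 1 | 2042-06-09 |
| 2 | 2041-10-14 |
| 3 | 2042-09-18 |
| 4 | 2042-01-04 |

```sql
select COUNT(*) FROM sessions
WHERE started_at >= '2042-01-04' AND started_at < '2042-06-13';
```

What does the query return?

Rows in [2042-01-04, 2042-06-13): 2042-06-09, 2042-01-04 → 2 rows.

2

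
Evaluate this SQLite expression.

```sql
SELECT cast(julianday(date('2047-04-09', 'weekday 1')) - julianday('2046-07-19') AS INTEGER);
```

`weekday 1` advances to the next Monday; 2047-04-09 is a Tuesday, so it moves forward to 2047-04-15.
12 days remain in July 2046 after the 19th (31 − 19).
Full months from August 2046 through March 2047 contribute their day counts.
Then 15 days into April 2047.
Total: 12 + 31 + 30 + 31 + 30 + 31 + 31 + 28 + 31 + 15 = 270.

270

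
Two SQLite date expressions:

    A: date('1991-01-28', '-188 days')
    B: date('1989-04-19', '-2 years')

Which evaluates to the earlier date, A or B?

A = 1990-07-24.
B = 1987-04-19.
B is earlier.

B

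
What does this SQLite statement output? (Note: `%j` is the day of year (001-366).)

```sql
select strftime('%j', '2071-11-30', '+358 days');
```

327

First apply '+358 days': 2071-11-30 → 2072-11-22.
Day-of-year for 2072-11-22: days since 2072-01-01 inclusive = 327, zero-padded to 327.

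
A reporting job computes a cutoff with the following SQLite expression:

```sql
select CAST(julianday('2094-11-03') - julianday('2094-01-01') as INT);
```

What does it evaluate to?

30 days remain in January 2094 after the 1st (31 − 1).
Full months from February 2094 through October 2094 contribute their day counts.
Then 3 days into November 2094.
Total: 30 + 28 + 31 + 30 + 31 + 30 + 31 + 31 + 30 + 31 + 3 = 306.

306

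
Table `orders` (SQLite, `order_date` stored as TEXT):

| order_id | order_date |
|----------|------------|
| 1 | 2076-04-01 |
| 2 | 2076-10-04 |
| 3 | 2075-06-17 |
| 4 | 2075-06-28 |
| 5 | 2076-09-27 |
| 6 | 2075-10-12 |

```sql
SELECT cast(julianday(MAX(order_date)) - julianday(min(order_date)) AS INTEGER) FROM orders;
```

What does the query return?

MIN = 2075-06-17, MAX = 2076-10-04.
13 days remain in June 2075 after the 17th (30 − 17).
Full months from July 2075 through September 2076 contribute their day counts.
Then 4 days into October 2076.
Total: 13 + 31 + 31 + 30 + 31 + 30 + 31 + 31 + 29 + 31 + 30 + 31 + 30 + 31 + 31 + 30 + 4 = 475.

475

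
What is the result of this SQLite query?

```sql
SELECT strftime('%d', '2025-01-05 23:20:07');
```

`%d` extracts the 2-digit day of month: 05.

05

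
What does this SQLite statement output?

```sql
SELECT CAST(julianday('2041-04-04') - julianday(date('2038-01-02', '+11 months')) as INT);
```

Adding +11 months to 2038-01-02 gives 2038-12-02.
29 days remain in December 2038 after the 2nd (31 − 2).
Full months from January 2039 through March 2041 contribute their day counts.
Then 4 days into April 2041.
Total: 29 + 31 + 28 + 31 + 30 + 31 + 30 + 31 + 31 + 30 + 31 + 30 + 31 + 31 + 29 + 31 + 30 + 31 + 30 + 31 + 31 + 30 + 31 + 30 + 31 + 31 + 28 + 31 + 4 = 854.

854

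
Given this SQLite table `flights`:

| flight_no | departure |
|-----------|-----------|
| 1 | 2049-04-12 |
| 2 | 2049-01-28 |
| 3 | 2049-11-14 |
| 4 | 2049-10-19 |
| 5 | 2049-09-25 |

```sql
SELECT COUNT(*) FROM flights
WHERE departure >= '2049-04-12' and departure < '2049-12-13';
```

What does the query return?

Rows in [2049-04-12, 2049-12-13): 2049-04-12, 2049-11-14, 2049-10-19, 2049-09-25 → 4 rows.

4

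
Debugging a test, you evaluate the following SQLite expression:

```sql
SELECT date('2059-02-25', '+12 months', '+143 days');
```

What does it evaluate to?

Adding +12 months to 2059-02-25 gives 2060-02-25.
Applying '+143 days' to 2060-02-25: counting 143 days forward gives 2060-07-17.

2060-07-17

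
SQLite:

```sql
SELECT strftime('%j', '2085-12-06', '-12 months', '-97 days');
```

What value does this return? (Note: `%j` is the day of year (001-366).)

First apply '-12 months', '-97 days': 2085-12-06 → 2084-08-31.
Day-of-year for 2084-08-31: days since 2084-01-01 inclusive = 244, zero-padded to 244.

244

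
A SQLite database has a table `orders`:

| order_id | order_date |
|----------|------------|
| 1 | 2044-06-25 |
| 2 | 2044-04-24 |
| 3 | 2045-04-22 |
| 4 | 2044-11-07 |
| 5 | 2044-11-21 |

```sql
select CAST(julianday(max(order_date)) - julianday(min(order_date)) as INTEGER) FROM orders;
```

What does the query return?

363

MIN = 2044-04-24, MAX = 2045-04-22.
6 days remain in April 2044 after the 24th (30 − 24).
Full months from May 2044 through March 2045 contribute their day counts.
Then 22 days into April 2045.
Total: 6 + 31 + 30 + 31 + 31 + 30 + 31 + 30 + 31 + 31 + 28 + 31 + 22 = 363.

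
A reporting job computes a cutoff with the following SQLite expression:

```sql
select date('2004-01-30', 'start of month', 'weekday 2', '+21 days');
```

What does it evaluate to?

`start of month` rewinds 2004-01-30 to 2004-01-01.
`weekday 2` advances to the next Tuesday; 2004-01-01 is a Thursday, so it moves forward to 2004-01-06.
Advancing 21 more days within January lands on 2004-01-27.

2004-01-27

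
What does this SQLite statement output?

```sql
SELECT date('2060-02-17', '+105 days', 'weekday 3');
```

2060-06-02

Applying '+105 days' to 2060-02-17: counting 105 days forward gives 2060-06-01.
`weekday 3` advances to the next Wednesday; 2060-06-01 is a Tuesday, so it moves forward to 2060-06-02.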